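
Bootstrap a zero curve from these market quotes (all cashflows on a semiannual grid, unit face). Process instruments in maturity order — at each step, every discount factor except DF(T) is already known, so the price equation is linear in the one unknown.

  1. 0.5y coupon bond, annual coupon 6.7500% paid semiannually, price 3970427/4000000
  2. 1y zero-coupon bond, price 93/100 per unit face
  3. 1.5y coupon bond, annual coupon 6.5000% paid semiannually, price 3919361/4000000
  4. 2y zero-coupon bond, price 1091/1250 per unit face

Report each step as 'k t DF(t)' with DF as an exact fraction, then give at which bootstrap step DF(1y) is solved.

step 1 [0.5y] bond c/2=27/800: DF=(3970427/4000000 − 27/800·(0))/(1+27/800) = 4801/5000 ≈ 0.960200
step 2 [1y] zero: DF = P = 93/100 ≈ 0.930000
step 3 [1.5y] bond c/2=13/400: DF=(3919361/4000000 − 13/400·(0.960200+0.930000))/(1+13/400) = 1779/2000 ≈ 0.889500
step 4 [2y] zero: DF = P = 1091/1250 ≈ 0.872800

1 1/2 4801/5000
2 1 93/100
3 3/2 1779/2000
4 2 1091/1250
DF(1y) is solved at step 2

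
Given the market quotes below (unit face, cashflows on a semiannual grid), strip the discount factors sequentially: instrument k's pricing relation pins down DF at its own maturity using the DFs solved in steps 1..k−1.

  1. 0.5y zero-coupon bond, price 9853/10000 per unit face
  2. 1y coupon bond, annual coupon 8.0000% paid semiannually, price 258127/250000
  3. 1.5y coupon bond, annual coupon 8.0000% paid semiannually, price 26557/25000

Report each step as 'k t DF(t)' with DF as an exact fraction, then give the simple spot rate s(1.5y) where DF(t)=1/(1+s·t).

step 1 [0.5y] zero: DF = P = 9853/10000 ≈ 0.985300
step 2 [1y] bond c/2=1/25: DF=(258127/250000 − 1/25·(0.985300))/(1+1/25) = 9549/10000 ≈ 0.954900
step 3 [1.5y] bond c/2=1/25: DF=(26557/25000 − 1/25·(0.985300+0.954900))/(1+1/25) = 2367/2500 ≈ 0.946800

1 1/2 9853/10000
2 1 9549/10000
3 3/2 2367/2500
s(1.5y) = (1/(2367/2500) − 1)/(3/2) = 266/7101 ≈ 3.7460%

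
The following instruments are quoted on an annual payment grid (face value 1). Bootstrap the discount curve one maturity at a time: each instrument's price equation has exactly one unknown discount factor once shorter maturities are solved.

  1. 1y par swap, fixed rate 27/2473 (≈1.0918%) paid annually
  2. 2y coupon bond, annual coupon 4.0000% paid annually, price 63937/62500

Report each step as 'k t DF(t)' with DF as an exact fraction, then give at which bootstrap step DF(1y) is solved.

step 1 [1y] swap r/1=27/2473: DF=(1 − 27/2473·(0))/(1+27/2473) = 2473/2500 ≈ 0.989200
step 2 [2y] bond c/1=1/25: DF=(63937/62500 − 1/25·(0.989200))/(1+1/25) = 591/625 ≈ 0.945600

1 1 2473/2500
2 2 591/625
DF(1y) is solved at step 1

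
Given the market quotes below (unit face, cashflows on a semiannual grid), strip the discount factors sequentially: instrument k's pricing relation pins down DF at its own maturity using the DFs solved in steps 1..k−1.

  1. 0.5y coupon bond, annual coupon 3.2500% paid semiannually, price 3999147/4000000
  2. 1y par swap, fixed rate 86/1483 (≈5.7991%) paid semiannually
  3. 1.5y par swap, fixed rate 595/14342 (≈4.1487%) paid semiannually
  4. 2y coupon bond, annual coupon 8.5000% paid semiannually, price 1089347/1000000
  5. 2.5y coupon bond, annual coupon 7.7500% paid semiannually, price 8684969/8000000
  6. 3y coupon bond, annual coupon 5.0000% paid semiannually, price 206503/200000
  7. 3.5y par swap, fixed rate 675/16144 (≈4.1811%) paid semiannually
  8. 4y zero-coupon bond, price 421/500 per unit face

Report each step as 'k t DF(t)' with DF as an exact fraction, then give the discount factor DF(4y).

1 1/2 4919/5000
2 1 9441/10000
3 3/2 1881/2000
4 2 116/125
5 5/2 1807/2000
6 3 8927/10000
7 7/2 173/200
8 4 421/500
DF(4y) = 421/500 ≈ 0.842000

step 1 [0.5y] bond c/2=13/800: DF=(3999147/4000000 − 13/800·(0))/(1+13/800) = 4919/5000 ≈ 0.983800
step 2 [1y] swap r/2=43/1483: DF=(1 − 43/1483·(0.983800))/(1+43/1483) = 9441/10000 ≈ 0.944100
step 3 [1.5y] swap r/2=595/28684: DF=(1 − 595/28684·(0.983800+0.944100))/(1+595/28684) = 1881/2000 ≈ 0.940500
step 4 [2y] bond c/2=17/400: DF=(1089347/1000000 − 17/400·(0.983800+0.944100+0.940500))/(1+17/400) = 116/125 ≈ 0.928000
step 5 [2.5y] bond c/2=31/800: DF=(8684969/8000000 − 31/800·(0.983800+0.944100+0.940500+0.928000))/(1+31/800) = 1807/2000 ≈ 0.903500
step 6 [3y] bond c/2=1/40: DF=(206503/200000 − 1/40·(0.983800+0.944100+0.940500+0.928000+0.903500))/(1+1/40) = 8927/10000 ≈ 0.892700
step 7 [3.5y] swap r/2=675/32288: DF=(1 − 675/32288·(0.983800+0.944100+0.940500+0.928000+0.903500+0.892700))/(1+675/32288) = 173/200 ≈ 0.865000
step 8 [4y] zero: DF = P = 421/500 ≈ 0.842000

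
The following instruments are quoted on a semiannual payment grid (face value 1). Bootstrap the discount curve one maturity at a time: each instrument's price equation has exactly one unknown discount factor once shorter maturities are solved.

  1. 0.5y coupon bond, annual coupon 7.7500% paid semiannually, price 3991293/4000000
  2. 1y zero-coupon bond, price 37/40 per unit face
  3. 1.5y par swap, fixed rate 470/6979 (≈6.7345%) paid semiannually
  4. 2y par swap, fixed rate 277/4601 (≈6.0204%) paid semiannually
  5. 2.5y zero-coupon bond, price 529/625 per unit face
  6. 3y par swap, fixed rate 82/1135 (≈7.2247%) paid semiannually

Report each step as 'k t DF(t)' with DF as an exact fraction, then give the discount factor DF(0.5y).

step 1 [0.5y] bond c/2=31/800: DF=(3991293/4000000 − 31/800·(0))/(1+31/800) = 4803/5000 ≈ 0.960600
step 2 [1y] zero: DF = P = 37/40 ≈ 0.925000
step 3 [1.5y] swap r/2=235/6979: DF=(1 − 235/6979·(0.960600+0.925000))/(1+235/6979) = 453/500 ≈ 0.906000
step 4 [2y] swap r/2=277/9202: DF=(1 − 277/9202·(0.960600+0.925000+0.906000))/(1+277/9202) = 2223/2500 ≈ 0.889200
step 5 [2.5y] zero: DF = P = 529/625 ≈ 0.846400
step 6 [3y] swap r/2=41/1135: DF=(1 − 41/1135·(0.960600+0.925000+0.906000+0.889200+0.846400))/(1+41/1135) = 8073/10000 ≈ 0.807300

1 1/2 4803/5000
2 1 37/40
3 3/2 453/500
4 2 2223/2500
5 5/2 529/625
6 3 8073/10000
DF(0.5y) = 4803/5000 ≈ 0.960600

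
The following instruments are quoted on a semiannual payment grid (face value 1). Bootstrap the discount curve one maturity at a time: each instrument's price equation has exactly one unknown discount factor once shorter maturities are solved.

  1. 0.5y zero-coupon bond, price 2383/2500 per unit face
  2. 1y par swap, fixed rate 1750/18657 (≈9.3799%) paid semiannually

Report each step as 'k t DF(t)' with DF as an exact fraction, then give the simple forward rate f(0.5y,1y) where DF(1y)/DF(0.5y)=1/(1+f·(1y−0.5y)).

1 1/2 2383/2500
2 1 73/80
f(0.5y,1y) = ((2383/2500)/(73/80) − 1)/(1/2) = 814/9125 ≈ 8.9205%

step 1 [0.5y] zero: DF = P = 2383/2500 ≈ 0.953200
step 2 [1y] swap r/2=875/18657: DF=(1 − 875/18657·(0.953200))/(1+875/18657) = 73/80 ≈ 0.912500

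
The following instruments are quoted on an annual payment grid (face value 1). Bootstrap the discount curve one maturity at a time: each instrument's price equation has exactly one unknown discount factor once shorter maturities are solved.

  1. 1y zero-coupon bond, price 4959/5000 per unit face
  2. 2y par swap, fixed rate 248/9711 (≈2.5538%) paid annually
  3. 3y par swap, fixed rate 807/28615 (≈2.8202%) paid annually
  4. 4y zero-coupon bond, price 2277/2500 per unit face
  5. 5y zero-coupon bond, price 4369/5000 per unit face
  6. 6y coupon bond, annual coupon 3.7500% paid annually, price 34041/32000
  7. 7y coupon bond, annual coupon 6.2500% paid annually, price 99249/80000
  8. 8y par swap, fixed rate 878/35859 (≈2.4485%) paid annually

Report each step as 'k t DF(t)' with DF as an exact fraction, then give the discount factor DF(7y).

step 1 [1y] zero: DF = P = 4959/5000 ≈ 0.991800
step 2 [2y] swap r/1=248/9711: DF=(1 − 248/9711·(0.991800))/(1+248/9711) = 594/625 ≈ 0.950400
step 3 [3y] swap r/1=807/28615: DF=(1 − 807/28615·(0.991800+0.950400))/(1+807/28615) = 9193/10000 ≈ 0.919300
step 4 [4y] zero: DF = P = 2277/2500 ≈ 0.910800
step 5 [5y] zero: DF = P = 4369/5000 ≈ 0.873800
step 6 [6y] bond c/1=3/80: DF=(34041/32000 − 3/80·(0.991800+0.950400+0.919300+0.910800+0.873800))/(1+3/80) = 4287/5000 ≈ 0.857400
step 7 [7y] bond c/1=1/16: DF=(99249/80000 − 1/16·(0.991800+0.950400+0.919300+0.910800+0.873800+0.857400))/(1+1/16) = 8439/10000 ≈ 0.843900
step 8 [8y] swap r/1=878/35859: DF=(1 − 878/35859·(0.991800+0.950400+0.919300+0.910800+0.873800+0.857400+0.843900))/(1+878/35859) = 2061/2500 ≈ 0.824400

1 1 4959/5000
2 2 594/625
3 3 9193/10000
4 4 2277/2500
5 5 4369/5000
6 6 4287/5000
7 7 8439/10000
8 8 2061/2500
DF(7y) = 8439/10000 ≈ 0.843900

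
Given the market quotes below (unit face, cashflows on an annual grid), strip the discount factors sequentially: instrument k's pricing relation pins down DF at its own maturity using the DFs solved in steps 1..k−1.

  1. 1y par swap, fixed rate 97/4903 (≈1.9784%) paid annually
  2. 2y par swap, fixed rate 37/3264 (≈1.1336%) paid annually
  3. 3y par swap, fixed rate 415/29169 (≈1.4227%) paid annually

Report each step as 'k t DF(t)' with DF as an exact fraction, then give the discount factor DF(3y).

1 1 4903/5000
2 2 4889/5000
3 3 1917/2000
DF(3y) = 1917/2000 ≈ 0.958500

step 1 [1y] swap r/1=97/4903: DF=(1 − 97/4903·(0))/(1+97/4903) = 4903/5000 ≈ 0.980600
step 2 [2y] swap r/1=37/3264: DF=(1 − 37/3264·(0.980600))/(1+37/3264) = 4889/5000 ≈ 0.977800
step 3 [3y] swap r/1=415/29169: DF=(1 − 415/29169·(0.980600+0.977800))/(1+415/29169) = 1917/2000 ≈ 0.958500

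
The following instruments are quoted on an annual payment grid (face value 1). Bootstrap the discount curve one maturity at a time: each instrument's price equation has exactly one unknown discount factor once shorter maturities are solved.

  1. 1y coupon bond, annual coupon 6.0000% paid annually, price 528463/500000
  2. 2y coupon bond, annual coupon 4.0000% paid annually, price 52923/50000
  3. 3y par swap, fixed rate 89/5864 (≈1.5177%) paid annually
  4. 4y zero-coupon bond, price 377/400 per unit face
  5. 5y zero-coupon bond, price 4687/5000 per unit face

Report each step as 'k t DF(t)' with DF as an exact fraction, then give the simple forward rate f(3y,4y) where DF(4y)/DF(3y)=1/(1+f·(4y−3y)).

step 1 [1y] bond c/1=3/50: DF=(528463/500000 − 3/50·(0))/(1+3/50) = 9971/10000 ≈ 0.997100
step 2 [2y] bond c/1=1/25: DF=(52923/50000 − 1/25·(0.997100))/(1+1/25) = 4897/5000 ≈ 0.979400
step 3 [3y] swap r/1=89/5864: DF=(1 − 89/5864·(0.997100+0.979400))/(1+89/5864) = 1911/2000 ≈ 0.955500
step 4 [4y] zero: DF = P = 377/400 ≈ 0.942500
step 5 [5y] zero: DF = P = 4687/5000 ≈ 0.937400

1 1 9971/10000
2 2 4897/5000
3 3 1911/2000
4 4 377/400
5 5 4687/5000
f(3y,4y) = ((1911/2000)/(377/400) − 1)/(1) = 2/145 ≈ 1.3793%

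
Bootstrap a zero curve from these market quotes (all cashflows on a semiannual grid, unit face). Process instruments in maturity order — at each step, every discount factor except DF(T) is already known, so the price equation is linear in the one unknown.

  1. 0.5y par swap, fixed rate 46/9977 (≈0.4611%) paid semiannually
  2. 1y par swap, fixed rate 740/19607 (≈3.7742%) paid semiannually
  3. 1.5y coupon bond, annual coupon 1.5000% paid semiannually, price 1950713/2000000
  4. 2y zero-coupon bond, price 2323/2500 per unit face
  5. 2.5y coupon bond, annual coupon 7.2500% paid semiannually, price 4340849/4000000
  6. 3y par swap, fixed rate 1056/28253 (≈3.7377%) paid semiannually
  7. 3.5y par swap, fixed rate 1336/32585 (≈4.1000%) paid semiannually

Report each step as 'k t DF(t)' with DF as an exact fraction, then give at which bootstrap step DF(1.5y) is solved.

1 1/2 9977/10000
2 1 963/1000
3 3/2 1907/2000
4 2 2323/2500
5 5/2 1141/1250
6 3 559/625
7 7/2 1083/1250
DF(1.5y) is solved at step 3

step 1 [0.5y] swap r/2=23/9977: DF=(1 − 23/9977·(0))/(1+23/9977) = 9977/10000 ≈ 0.997700
step 2 [1y] swap r/2=370/19607: DF=(1 − 370/19607·(0.997700))/(1+370/19607) = 963/1000 ≈ 0.963000
step 3 [1.5y] bond c/2=3/400: DF=(1950713/2000000 − 3/400·(0.997700+0.963000))/(1+3/400) = 1907/2000 ≈ 0.953500
step 4 [2y] zero: DF = P = 2323/2500 ≈ 0.929200
step 5 [2.5y] bond c/2=29/800: DF=(4340849/4000000 − 29/800·(0.997700+0.963000+0.953500+0.929200))/(1+29/800) = 1141/1250 ≈ 0.912800
step 6 [3y] swap r/2=528/28253: DF=(1 − 528/28253·(0.997700+0.963000+0.953500+0.929200+0.912800))/(1+528/28253) = 559/625 ≈ 0.894400
step 7 [3.5y] swap r/2=668/32585: DF=(1 − 668/32585·(0.997700+0.963000+0.953500+0.929200+0.912800+0.894400))/(1+668/32585) = 1083/1250 ≈ 0.866400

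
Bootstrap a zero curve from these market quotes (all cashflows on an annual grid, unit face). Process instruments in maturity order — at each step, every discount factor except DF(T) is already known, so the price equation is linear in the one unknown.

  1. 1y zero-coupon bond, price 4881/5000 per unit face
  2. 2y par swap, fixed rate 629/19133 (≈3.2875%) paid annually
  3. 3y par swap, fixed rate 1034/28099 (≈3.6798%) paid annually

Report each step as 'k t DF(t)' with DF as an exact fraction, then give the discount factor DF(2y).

1 1 4881/5000
2 2 9371/10000
3 3 4483/5000
DF(2y) = 9371/10000 ≈ 0.937100

step 1 [1y] zero: DF = P = 4881/5000 ≈ 0.976200
step 2 [2y] swap r/1=629/19133: DF=(1 − 629/19133·(0.976200))/(1+629/19133) = 9371/10000 ≈ 0.937100
step 3 [3y] swap r/1=1034/28099: DF=(1 − 1034/28099·(0.976200+0.937100))/(1+1034/28099) = 4483/5000 ≈ 0.896600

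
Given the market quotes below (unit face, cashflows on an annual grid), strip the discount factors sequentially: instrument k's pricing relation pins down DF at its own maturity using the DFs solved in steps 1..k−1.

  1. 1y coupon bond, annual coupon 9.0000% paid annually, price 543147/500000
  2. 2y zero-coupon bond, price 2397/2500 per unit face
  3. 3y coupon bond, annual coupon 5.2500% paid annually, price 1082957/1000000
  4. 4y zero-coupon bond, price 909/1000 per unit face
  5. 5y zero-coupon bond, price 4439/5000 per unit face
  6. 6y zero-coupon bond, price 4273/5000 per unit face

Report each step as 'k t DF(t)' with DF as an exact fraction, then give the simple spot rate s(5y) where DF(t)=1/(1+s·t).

step 1 [1y] bond c/1=9/100: DF=(543147/500000 − 9/100·(0))/(1+9/100) = 4983/5000 ≈ 0.996600
step 2 [2y] zero: DF = P = 2397/2500 ≈ 0.958800
step 3 [3y] bond c/1=21/400: DF=(1082957/1000000 − 21/400·(0.996600+0.958800))/(1+21/400) = 4657/5000 ≈ 0.931400
step 4 [4y] zero: DF = P = 909/1000 ≈ 0.909000
step 5 [5y] zero: DF = P = 4439/5000 ≈ 0.887800
step 6 [6y] zero: DF = P = 4273/5000 ≈ 0.854600

1 1 4983/5000
2 2 2397/2500
3 3 4657/5000
4 4 909/1000
5 5 4439/5000
6 6 4273/5000
s(5y) = (1/(4439/5000) − 1)/(5) = 561/22195 ≈ 2.5276%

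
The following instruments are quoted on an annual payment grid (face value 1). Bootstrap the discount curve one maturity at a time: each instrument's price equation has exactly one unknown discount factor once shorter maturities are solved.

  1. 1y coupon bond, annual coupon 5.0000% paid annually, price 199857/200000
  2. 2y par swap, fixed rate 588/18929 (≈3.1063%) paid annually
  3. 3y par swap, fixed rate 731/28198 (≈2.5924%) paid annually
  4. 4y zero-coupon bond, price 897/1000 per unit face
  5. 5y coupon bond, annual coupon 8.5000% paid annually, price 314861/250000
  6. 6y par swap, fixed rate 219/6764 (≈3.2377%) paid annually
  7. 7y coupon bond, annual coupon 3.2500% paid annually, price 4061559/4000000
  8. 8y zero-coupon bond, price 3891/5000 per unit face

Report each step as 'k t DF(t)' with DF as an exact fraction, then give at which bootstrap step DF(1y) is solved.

step 1 [1y] bond c/1=1/20: DF=(199857/200000 − 1/20·(0))/(1+1/20) = 9517/10000 ≈ 0.951700
step 2 [2y] swap r/1=588/18929: DF=(1 − 588/18929·(0.951700))/(1+588/18929) = 2353/2500 ≈ 0.941200
step 3 [3y] swap r/1=731/28198: DF=(1 − 731/28198·(0.951700+0.941200))/(1+731/28198) = 9269/10000 ≈ 0.926900
step 4 [4y] zero: DF = P = 897/1000 ≈ 0.897000
step 5 [5y] bond c/1=17/200: DF=(314861/250000 − 17/200·(0.951700+0.941200+0.926900+0.897000))/(1+17/200) = 1087/1250 ≈ 0.869600
step 6 [6y] swap r/1=219/6764: DF=(1 − 219/6764·(0.951700+0.941200+0.926900+0.897000+0.869600))/(1+219/6764) = 1031/1250 ≈ 0.824800
step 7 [7y] bond c/1=13/400: DF=(4061559/4000000 − 13/400·(0.951700+0.941200+0.926900+0.897000+0.869600+0.824800))/(1+13/400) = 8131/10000 ≈ 0.813100
step 8 [8y] zero: DF = P = 3891/5000 ≈ 0.778200

1 1 9517/10000
2 2 2353/2500
3 3 9269/10000
4 4 897/1000
5 5 1087/1250
6 6 1031/1250
7 7 8131/10000
8 8 3891/5000
DF(1y) is solved at step 1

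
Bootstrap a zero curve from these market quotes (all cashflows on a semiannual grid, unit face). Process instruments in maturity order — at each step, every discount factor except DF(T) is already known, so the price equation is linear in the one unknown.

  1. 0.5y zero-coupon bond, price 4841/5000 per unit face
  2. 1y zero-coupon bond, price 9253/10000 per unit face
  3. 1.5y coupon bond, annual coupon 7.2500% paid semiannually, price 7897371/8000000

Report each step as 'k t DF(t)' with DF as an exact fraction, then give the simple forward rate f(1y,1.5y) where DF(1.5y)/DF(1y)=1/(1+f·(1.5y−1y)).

1 1/2 4841/5000
2 1 9253/10000
3 3/2 554/625
f(1y,1.5y) = ((9253/10000)/(554/625) − 1)/(1/2) = 389/4432 ≈ 8.7771%

step 1 [0.5y] zero: DF = P = 4841/5000 ≈ 0.968200
step 2 [1y] zero: DF = P = 9253/10000 ≈ 0.925300
step 3 [1.5y] bond c/2=29/800: DF=(7897371/8000000 − 29/800·(0.968200+0.925300))/(1+29/800) = 554/625 ≈ 0.886400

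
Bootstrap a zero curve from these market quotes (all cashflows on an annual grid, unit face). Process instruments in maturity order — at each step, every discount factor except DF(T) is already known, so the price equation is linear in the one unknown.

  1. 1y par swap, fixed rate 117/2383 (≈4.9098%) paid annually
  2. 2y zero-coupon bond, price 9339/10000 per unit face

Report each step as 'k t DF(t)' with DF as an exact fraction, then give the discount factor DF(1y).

step 1 [1y] swap r/1=117/2383: DF=(1 − 117/2383·(0))/(1+117/2383) = 2383/2500 ≈ 0.953200
step 2 [2y] zero: DF = P = 9339/10000 ≈ 0.933900

1 1 2383/2500
2 2 9339/10000
DF(1y) = 2383/2500 ≈ 0.953200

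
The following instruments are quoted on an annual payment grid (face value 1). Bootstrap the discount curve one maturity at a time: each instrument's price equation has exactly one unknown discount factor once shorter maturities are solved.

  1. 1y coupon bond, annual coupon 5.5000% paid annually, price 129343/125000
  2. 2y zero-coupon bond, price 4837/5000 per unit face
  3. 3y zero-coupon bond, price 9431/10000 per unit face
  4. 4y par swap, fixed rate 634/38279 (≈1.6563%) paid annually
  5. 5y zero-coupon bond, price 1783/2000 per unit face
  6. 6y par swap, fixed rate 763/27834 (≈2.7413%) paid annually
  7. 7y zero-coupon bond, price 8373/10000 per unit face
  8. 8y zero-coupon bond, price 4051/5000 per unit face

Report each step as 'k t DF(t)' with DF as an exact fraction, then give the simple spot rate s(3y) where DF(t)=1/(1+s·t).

1 1 613/625
2 2 4837/5000
3 3 9431/10000
4 4 4683/5000
5 5 1783/2000
6 6 4237/5000
7 7 8373/10000
8 8 4051/5000
s(3y) = (1/(9431/10000) − 1)/(3) = 569/28293 ≈ 2.0111%

step 1 [1y] bond c/1=11/200: DF=(129343/125000 − 11/200·(0))/(1+11/200) = 613/625 ≈ 0.980800
step 2 [2y] zero: DF = P = 4837/5000 ≈ 0.967400
step 3 [3y] zero: DF = P = 9431/10000 ≈ 0.943100
step 4 [4y] swap r/1=634/38279: DF=(1 − 634/38279·(0.980800+0.967400+0.943100))/(1+634/38279) = 4683/5000 ≈ 0.936600
step 5 [5y] zero: DF = P = 1783/2000 ≈ 0.891500
step 6 [6y] swap r/1=763/27834: DF=(1 − 763/27834·(0.980800+0.967400+0.943100+0.936600+0.891500))/(1+763/27834) = 4237/5000 ≈ 0.847400
step 7 [7y] zero: DF = P = 8373/10000 ≈ 0.837300
step 8 [8y] zero: DF = P = 4051/5000 ≈ 0.810200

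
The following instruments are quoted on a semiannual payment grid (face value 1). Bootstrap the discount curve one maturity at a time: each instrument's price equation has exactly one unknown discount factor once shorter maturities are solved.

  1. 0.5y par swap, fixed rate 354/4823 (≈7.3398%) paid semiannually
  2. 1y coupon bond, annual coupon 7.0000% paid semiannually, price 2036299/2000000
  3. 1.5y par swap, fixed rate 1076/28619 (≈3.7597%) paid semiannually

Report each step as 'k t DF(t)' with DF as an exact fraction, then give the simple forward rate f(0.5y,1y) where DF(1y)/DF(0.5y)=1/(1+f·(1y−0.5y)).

1 1/2 4823/5000
2 1 9511/10000
3 3/2 4731/5000
f(0.5y,1y) = ((4823/5000)/(9511/10000) − 1)/(1/2) = 270/9511 ≈ 2.8388%

step 1 [0.5y] swap r/2=177/4823: DF=(1 − 177/4823·(0))/(1+177/4823) = 4823/5000 ≈ 0.964600
step 2 [1y] bond c/2=7/200: DF=(2036299/2000000 − 7/200·(0.964600))/(1+7/200) = 9511/10000 ≈ 0.951100
step 3 [1.5y] swap r/2=538/28619: DF=(1 − 538/28619·(0.964600+0.951100))/(1+538/28619) = 4731/5000 ≈ 0.946200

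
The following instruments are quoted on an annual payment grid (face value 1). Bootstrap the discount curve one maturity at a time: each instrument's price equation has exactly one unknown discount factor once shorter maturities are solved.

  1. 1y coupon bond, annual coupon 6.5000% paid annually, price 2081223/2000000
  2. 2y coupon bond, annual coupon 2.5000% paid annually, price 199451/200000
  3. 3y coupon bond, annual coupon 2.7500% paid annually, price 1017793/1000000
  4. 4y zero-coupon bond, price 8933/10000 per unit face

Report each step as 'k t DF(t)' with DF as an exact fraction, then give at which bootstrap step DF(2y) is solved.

1 1 9771/10000
2 2 9491/10000
3 3 939/1000
4 4 8933/10000
DF(2y) is solved at step 2

step 1 [1y] bond c/1=13/200: DF=(2081223/2000000 − 13/200·(0))/(1+13/200) = 9771/10000 ≈ 0.977100
step 2 [2y] bond c/1=1/40: DF=(199451/200000 − 1/40·(0.977100))/(1+1/40) = 9491/10000 ≈ 0.949100
step 3 [3y] bond c/1=11/400: DF=(1017793/1000000 − 11/400·(0.977100+0.949100))/(1+11/400) = 939/1000 ≈ 0.939000
step 4 [4y] zero: DF = P = 8933/10000 ≈ 0.893300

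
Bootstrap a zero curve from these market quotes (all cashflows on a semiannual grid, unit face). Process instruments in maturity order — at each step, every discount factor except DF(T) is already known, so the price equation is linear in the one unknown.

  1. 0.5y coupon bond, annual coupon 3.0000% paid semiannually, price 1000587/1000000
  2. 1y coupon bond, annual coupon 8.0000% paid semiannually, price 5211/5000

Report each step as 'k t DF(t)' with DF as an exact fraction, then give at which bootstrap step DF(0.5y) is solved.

1 1/2 4929/5000
2 1 4821/5000
DF(0.5y) is solved at step 1

step 1 [0.5y] bond c/2=3/200: DF=(1000587/1000000 − 3/200·(0))/(1+3/200) = 4929/5000 ≈ 0.985800
step 2 [1y] bond c/2=1/25: DF=(5211/5000 − 1/25·(0.985800))/(1+1/25) = 4821/5000 ≈ 0.964200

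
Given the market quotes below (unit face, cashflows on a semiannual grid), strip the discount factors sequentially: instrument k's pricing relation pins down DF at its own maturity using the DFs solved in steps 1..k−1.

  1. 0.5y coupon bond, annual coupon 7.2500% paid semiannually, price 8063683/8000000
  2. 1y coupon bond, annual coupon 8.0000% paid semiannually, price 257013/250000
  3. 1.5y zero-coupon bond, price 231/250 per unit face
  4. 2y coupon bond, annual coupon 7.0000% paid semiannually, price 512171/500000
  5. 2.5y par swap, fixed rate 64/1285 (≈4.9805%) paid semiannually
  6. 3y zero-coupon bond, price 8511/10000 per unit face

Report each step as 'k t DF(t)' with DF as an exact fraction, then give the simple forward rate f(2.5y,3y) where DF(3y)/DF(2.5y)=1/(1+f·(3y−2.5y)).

step 1 [0.5y] bond c/2=29/800: DF=(8063683/8000000 − 29/800·(0))/(1+29/800) = 9727/10000 ≈ 0.972700
step 2 [1y] bond c/2=1/25: DF=(257013/250000 − 1/25·(0.972700))/(1+1/25) = 9511/10000 ≈ 0.951100
step 3 [1.5y] zero: DF = P = 231/250 ≈ 0.924000
step 4 [2y] bond c/2=7/200: DF=(512171/500000 − 7/200·(0.972700+0.951100+0.924000))/(1+7/200) = 4467/5000 ≈ 0.893400
step 5 [2.5y] swap r/2=32/1285: DF=(1 − 32/1285·(0.972700+0.951100+0.924000+0.893400))/(1+32/1285) = 553/625 ≈ 0.884800
step 6 [3y] zero: DF = P = 8511/10000 ≈ 0.851100

1 1/2 9727/10000
2 1 9511/10000
3 3/2 231/250
4 2 4467/5000
5 5/2 553/625
6 3 8511/10000
f(2.5y,3y) = ((553/625)/(8511/10000) − 1)/(1/2) = 674/8511 ≈ 7.9192%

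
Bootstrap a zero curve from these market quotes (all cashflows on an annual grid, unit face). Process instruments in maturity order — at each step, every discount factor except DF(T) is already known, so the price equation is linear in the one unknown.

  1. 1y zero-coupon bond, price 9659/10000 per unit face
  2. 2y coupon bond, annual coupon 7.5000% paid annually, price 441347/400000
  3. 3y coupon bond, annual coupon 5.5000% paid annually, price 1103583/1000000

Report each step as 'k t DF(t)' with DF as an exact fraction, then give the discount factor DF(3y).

step 1 [1y] zero: DF = P = 9659/10000 ≈ 0.965900
step 2 [2y] bond c/1=3/40: DF=(441347/400000 − 3/40·(0.965900))/(1+3/40) = 959/1000 ≈ 0.959000
step 3 [3y] bond c/1=11/200: DF=(1103583/1000000 − 11/200·(0.965900+0.959000))/(1+11/200) = 9457/10000 ≈ 0.945700

1 1 9659/10000
2 2 959/1000
3 3 9457/10000
DF(3y) = 9457/10000 ≈ 0.945700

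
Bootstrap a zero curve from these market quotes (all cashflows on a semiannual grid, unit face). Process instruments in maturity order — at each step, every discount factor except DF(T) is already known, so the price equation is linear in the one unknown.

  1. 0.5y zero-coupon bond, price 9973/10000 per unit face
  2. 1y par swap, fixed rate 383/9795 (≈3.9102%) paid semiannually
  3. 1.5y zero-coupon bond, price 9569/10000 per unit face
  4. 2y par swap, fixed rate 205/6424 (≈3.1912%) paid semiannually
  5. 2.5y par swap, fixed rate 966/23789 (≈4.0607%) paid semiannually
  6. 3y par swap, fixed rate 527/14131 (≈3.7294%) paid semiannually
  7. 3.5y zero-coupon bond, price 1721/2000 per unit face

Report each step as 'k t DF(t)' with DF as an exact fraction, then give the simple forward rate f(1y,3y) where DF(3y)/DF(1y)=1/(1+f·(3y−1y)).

step 1 [0.5y] zero: DF = P = 9973/10000 ≈ 0.997300
step 2 [1y] swap r/2=383/19590: DF=(1 − 383/19590·(0.997300))/(1+383/19590) = 9617/10000 ≈ 0.961700
step 3 [1.5y] zero: DF = P = 9569/10000 ≈ 0.956900
step 4 [2y] swap r/2=205/12848: DF=(1 − 205/12848·(0.997300+0.961700+0.956900))/(1+205/12848) = 1877/2000 ≈ 0.938500
step 5 [2.5y] swap r/2=483/23789: DF=(1 − 483/23789·(0.997300+0.961700+0.956900+0.938500))/(1+483/23789) = 4517/5000 ≈ 0.903400
step 6 [3y] swap r/2=527/28262: DF=(1 − 527/28262·(0.997300+0.961700+0.956900+0.938500+0.903400))/(1+527/28262) = 4473/5000 ≈ 0.894600
step 7 [3.5y] zero: DF = P = 1721/2000 ≈ 0.860500

1 1/2 9973/10000
2 1 9617/10000
3 3/2 9569/10000
4 2 1877/2000
5 5/2 4517/5000
6 3 4473/5000
7 7/2 1721/2000
f(1y,3y) = ((9617/10000)/(4473/5000) − 1)/(2) = 671/17892 ≈ 3.7503%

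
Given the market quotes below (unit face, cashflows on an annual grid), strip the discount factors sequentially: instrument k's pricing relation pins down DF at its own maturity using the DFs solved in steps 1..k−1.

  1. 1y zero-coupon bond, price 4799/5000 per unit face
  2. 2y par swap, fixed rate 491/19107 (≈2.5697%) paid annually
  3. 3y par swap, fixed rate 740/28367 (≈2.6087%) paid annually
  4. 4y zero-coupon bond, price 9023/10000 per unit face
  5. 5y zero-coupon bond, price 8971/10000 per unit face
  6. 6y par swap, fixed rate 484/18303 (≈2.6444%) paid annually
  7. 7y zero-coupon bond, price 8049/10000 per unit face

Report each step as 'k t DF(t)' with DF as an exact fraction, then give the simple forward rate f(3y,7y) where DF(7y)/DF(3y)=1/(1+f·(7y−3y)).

step 1 [1y] zero: DF = P = 4799/5000 ≈ 0.959800
step 2 [2y] swap r/1=491/19107: DF=(1 − 491/19107·(0.959800))/(1+491/19107) = 9509/10000 ≈ 0.950900
step 3 [3y] swap r/1=740/28367: DF=(1 − 740/28367·(0.959800+0.950900))/(1+740/28367) = 463/500 ≈ 0.926000
step 4 [4y] zero: DF = P = 9023/10000 ≈ 0.902300
step 5 [5y] zero: DF = P = 8971/10000 ≈ 0.897100
step 6 [6y] swap r/1=484/18303: DF=(1 − 484/18303·(0.959800+0.950900+0.926000+0.902300+0.897100))/(1+484/18303) = 2137/2500 ≈ 0.854800
step 7 [7y] zero: DF = P = 8049/10000 ≈ 0.804900

1 1 4799/5000
2 2 9509/10000
3 3 463/500
4 4 9023/10000
5 5 8971/10000
6 6 2137/2500
7 7 8049/10000
f(3y,7y) = ((463/500)/(8049/10000) − 1)/(4) = 1211/32196 ≈ 3.7613%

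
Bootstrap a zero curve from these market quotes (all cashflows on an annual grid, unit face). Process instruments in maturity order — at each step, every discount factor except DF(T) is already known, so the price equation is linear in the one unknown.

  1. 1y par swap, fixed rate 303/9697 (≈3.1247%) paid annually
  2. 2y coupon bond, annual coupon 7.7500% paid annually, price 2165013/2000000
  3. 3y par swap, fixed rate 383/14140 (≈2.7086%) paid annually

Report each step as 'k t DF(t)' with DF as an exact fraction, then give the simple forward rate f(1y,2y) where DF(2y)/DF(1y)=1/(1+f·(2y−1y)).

1 1 9697/10000
2 2 9349/10000
3 3 4617/5000
f(1y,2y) = ((9697/10000)/(9349/10000) − 1)/(1) = 348/9349 ≈ 3.7223%

step 1 [1y] swap r/1=303/9697: DF=(1 − 303/9697·(0))/(1+303/9697) = 9697/10000 ≈ 0.969700
step 2 [2y] bond c/1=31/400: DF=(2165013/2000000 − 31/400·(0.969700))/(1+31/400) = 9349/10000 ≈ 0.934900
step 3 [3y] swap r/1=383/14140: DF=(1 − 383/14140·(0.969700+0.934900))/(1+383/14140) = 4617/5000 ≈ 0.923400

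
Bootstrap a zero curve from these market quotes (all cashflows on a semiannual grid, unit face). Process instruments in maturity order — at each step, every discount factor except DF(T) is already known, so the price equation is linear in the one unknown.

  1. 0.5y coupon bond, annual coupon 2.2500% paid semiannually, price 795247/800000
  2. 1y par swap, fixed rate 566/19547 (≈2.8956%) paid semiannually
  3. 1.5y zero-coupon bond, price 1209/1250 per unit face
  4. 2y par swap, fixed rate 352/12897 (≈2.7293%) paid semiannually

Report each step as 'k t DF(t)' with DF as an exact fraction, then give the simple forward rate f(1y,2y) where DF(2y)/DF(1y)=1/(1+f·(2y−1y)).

1 1/2 983/1000
2 1 9717/10000
3 3/2 1209/1250
4 2 592/625
f(1y,2y) = ((9717/10000)/(592/625) − 1)/(1) = 245/9472 ≈ 2.5866%

step 1 [0.5y] bond c/2=9/800: DF=(795247/800000 − 9/800·(0))/(1+9/800) = 983/1000 ≈ 0.983000
step 2 [1y] swap r/2=283/19547: DF=(1 − 283/19547·(0.983000))/(1+283/19547) = 9717/10000 ≈ 0.971700
step 3 [1.5y] zero: DF = P = 1209/1250 ≈ 0.967200
step 4 [2y] swap r/2=176/12897: DF=(1 − 176/12897·(0.983000+0.971700+0.967200))/(1+176/12897) = 592/625 ≈ 0.947200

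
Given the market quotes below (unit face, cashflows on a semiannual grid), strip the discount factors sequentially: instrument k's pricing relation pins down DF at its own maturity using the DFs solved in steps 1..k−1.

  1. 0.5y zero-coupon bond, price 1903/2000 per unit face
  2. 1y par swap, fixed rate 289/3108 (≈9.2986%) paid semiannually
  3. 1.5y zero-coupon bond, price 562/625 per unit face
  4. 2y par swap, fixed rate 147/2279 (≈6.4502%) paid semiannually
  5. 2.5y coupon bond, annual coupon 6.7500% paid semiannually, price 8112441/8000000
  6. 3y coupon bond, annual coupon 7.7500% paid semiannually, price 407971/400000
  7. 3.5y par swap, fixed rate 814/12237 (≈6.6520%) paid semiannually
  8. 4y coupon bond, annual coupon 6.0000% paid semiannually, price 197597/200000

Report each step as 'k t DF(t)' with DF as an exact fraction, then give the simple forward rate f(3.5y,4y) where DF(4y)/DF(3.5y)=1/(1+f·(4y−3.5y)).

step 1 [0.5y] zero: DF = P = 1903/2000 ≈ 0.951500
step 2 [1y] swap r/2=289/6216: DF=(1 − 289/6216·(0.951500))/(1+289/6216) = 9133/10000 ≈ 0.913300
step 3 [1.5y] zero: DF = P = 562/625 ≈ 0.899200
step 4 [2y] swap r/2=147/4558: DF=(1 − 147/4558·(0.951500+0.913300+0.899200))/(1+147/4558) = 1103/1250 ≈ 0.882400
step 5 [2.5y] bond c/2=27/800: DF=(8112441/8000000 − 27/800·(0.951500+0.913300+0.899200+0.882400))/(1+27/800) = 8619/10000 ≈ 0.861900
step 6 [3y] bond c/2=31/800: DF=(407971/400000 − 31/800·(0.951500+0.913300+0.899200+0.882400+0.861900))/(1+31/800) = 8137/10000 ≈ 0.813700
step 7 [3.5y] swap r/2=407/12237: DF=(1 − 407/12237·(0.951500+0.913300+0.899200+0.882400+0.861900+0.813700))/(1+407/12237) = 1593/2000 ≈ 0.796500
step 8 [4y] bond c/2=3/100: DF=(197597/200000 − 3/100·(0.951500+0.913300+0.899200+0.882400+0.861900+0.813700+0.796500))/(1+3/100) = 781/1000 ≈ 0.781000

1 1/2 1903/2000
2 1 9133/10000
3 3/2 562/625
4 2 1103/1250
5 5/2 8619/10000
6 3 8137/10000
7 7/2 1593/2000
8 4 781/1000
f(3.5y,4y) = ((1593/2000)/(781/1000) − 1)/(1/2) = 31/781 ≈ 3.9693%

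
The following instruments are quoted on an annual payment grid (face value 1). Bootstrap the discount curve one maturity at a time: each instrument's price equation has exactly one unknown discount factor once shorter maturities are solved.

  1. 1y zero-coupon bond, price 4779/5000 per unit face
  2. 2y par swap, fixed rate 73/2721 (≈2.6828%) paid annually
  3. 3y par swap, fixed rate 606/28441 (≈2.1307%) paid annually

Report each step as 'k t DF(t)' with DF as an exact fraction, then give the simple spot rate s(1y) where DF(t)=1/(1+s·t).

1 1 4779/5000
2 2 9489/10000
3 3 4697/5000
s(1y) = (1/(4779/5000) − 1)/(1) = 221/4779 ≈ 4.6244%

step 1 [1y] zero: DF = P = 4779/5000 ≈ 0.955800
step 2 [2y] swap r/1=73/2721: DF=(1 − 73/2721·(0.955800))/(1+73/2721) = 9489/10000 ≈ 0.948900
step 3 [3y] swap r/1=606/28441: DF=(1 − 606/28441·(0.955800+0.948900))/(1+606/28441) = 4697/5000 ≈ 0.939400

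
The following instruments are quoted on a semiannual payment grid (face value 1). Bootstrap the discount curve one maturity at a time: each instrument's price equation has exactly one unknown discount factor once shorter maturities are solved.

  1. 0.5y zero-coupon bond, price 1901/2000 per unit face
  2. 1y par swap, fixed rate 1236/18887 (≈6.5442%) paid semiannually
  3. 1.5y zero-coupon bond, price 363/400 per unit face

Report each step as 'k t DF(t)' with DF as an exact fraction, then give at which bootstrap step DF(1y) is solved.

step 1 [0.5y] zero: DF = P = 1901/2000 ≈ 0.950500
step 2 [1y] swap r/2=618/18887: DF=(1 − 618/18887·(0.950500))/(1+618/18887) = 4691/5000 ≈ 0.938200
step 3 [1.5y] zero: DF = P = 363/400 ≈ 0.907500

1 1/2 1901/2000
2 1 4691/5000
3 3/2 363/400
DF(1y) is solved at step 2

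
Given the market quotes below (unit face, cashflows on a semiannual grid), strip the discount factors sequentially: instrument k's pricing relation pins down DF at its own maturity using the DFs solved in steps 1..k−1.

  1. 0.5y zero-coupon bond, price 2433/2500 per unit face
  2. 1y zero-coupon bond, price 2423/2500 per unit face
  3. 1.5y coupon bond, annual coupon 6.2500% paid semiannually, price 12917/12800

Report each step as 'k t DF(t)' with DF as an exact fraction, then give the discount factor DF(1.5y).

1 1/2 2433/2500
2 1 2423/2500
3 3/2 9197/10000
DF(1.5y) = 9197/10000 ≈ 0.919700

step 1 [0.5y] zero: DF = P = 2433/2500 ≈ 0.973200
step 2 [1y] zero: DF = P = 2423/2500 ≈ 0.969200
step 3 [1.5y] bond c/2=1/32: DF=(12917/12800 − 1/32·(0.973200+0.969200))/(1+1/32) = 9197/10000 ≈ 0.919700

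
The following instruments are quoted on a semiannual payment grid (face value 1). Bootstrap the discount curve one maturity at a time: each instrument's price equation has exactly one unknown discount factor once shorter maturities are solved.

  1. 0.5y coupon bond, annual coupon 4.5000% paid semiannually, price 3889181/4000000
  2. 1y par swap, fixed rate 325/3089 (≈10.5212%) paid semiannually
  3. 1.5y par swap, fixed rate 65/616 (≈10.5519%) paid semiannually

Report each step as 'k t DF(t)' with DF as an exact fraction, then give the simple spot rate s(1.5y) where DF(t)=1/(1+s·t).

step 1 [0.5y] bond c/2=9/400: DF=(3889181/4000000 − 9/400·(0))/(1+9/400) = 9509/10000 ≈ 0.950900
step 2 [1y] swap r/2=325/6178: DF=(1 − 325/6178·(0.950900))/(1+325/6178) = 361/400 ≈ 0.902500
step 3 [1.5y] swap r/2=65/1232: DF=(1 − 65/1232·(0.950900+0.902500))/(1+65/1232) = 857/1000 ≈ 0.857000

1 1/2 9509/10000
2 1 361/400
3 3/2 857/1000
s(1.5y) = (1/(857/1000) − 1)/(3/2) = 286/2571 ≈ 11.1241%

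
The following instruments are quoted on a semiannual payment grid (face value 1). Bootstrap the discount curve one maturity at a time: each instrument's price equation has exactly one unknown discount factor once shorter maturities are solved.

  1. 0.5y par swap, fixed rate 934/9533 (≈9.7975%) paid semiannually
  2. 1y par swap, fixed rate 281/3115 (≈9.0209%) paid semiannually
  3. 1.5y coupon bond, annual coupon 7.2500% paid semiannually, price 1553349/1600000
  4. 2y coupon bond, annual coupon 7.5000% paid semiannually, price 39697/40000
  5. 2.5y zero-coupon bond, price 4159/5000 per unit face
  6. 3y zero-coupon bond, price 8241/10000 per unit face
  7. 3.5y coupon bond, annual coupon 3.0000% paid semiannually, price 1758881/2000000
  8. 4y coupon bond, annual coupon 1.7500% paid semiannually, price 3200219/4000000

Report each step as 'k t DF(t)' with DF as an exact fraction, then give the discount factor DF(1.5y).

step 1 [0.5y] swap r/2=467/9533: DF=(1 − 467/9533·(0))/(1+467/9533) = 9533/10000 ≈ 0.953300
step 2 [1y] swap r/2=281/6230: DF=(1 − 281/6230·(0.953300))/(1+281/6230) = 9157/10000 ≈ 0.915700
step 3 [1.5y] bond c/2=29/800: DF=(1553349/1600000 − 29/800·(0.953300+0.915700))/(1+29/800) = 1743/2000 ≈ 0.871500
step 4 [2y] bond c/2=3/80: DF=(39697/40000 − 3/80·(0.953300+0.915700+0.871500))/(1+3/80) = 343/400 ≈ 0.857500
step 5 [2.5y] zero: DF = P = 4159/5000 ≈ 0.831800
step 6 [3y] zero: DF = P = 8241/10000 ≈ 0.824100
step 7 [3.5y] bond c/2=3/200: DF=(1758881/2000000 − 3/200·(0.953300+0.915700+0.871500+0.857500+0.831800+0.824100))/(1+3/200) = 493/625 ≈ 0.788800
step 8 [4y] bond c/2=7/800: DF=(3200219/4000000 − 7/800·(0.953300+0.915700+0.871500+0.857500+0.831800+0.824100+0.788800))/(1+7/800) = 7407/10000 ≈ 0.740700

1 1/2 9533/10000
2 1 9157/10000
3 3/2 1743/2000
4 2 343/400
5 5/2 4159/5000
6 3 8241/10000
7 7/2 493/625
8 4 7407/10000
DF(1.5y) = 1743/2000 ≈ 0.871500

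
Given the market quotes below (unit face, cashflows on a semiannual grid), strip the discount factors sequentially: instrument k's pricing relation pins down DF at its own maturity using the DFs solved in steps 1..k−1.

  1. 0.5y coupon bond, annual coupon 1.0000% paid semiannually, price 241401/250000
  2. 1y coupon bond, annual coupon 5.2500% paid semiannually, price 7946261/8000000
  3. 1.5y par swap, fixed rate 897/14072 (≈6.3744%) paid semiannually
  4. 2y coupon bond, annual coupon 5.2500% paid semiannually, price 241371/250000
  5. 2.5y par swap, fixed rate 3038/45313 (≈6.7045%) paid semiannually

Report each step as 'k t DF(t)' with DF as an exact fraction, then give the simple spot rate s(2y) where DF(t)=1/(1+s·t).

1 1/2 1201/1250
2 1 9433/10000
3 3/2 9103/10000
4 2 543/625
5 5/2 8481/10000
s(2y) = (1/(543/625) − 1)/(2) = 41/543 ≈ 7.5506%

step 1 [0.5y] bond c/2=1/200: DF=(241401/250000 − 1/200·(0))/(1+1/200) = 1201/1250 ≈ 0.960800
step 2 [1y] bond c/2=21/800: DF=(7946261/8000000 − 21/800·(0.960800))/(1+21/800) = 9433/10000 ≈ 0.943300
step 3 [1.5y] swap r/2=897/28144: DF=(1 − 897/28144·(0.960800+0.943300))/(1+897/28144) = 9103/10000 ≈ 0.910300
step 4 [2y] bond c/2=21/800: DF=(241371/250000 − 21/800·(0.960800+0.943300+0.910300))/(1+21/800) = 543/625 ≈ 0.868800
step 5 [2.5y] swap r/2=1519/45313: DF=(1 − 1519/45313·(0.960800+0.943300+0.910300+0.868800))/(1+1519/45313) = 8481/10000 ≈ 0.848100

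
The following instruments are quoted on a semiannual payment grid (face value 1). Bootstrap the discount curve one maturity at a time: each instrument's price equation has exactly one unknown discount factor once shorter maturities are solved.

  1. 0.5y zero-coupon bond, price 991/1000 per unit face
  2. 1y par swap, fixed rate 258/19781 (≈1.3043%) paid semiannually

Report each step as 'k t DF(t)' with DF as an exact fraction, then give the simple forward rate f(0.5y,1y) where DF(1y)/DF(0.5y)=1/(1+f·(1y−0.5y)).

1 1/2 991/1000
2 1 9871/10000
f(0.5y,1y) = ((991/1000)/(9871/10000) − 1)/(1/2) = 78/9871 ≈ 0.7902%

step 1 [0.5y] zero: DF = P = 991/1000 ≈ 0.991000
step 2 [1y] swap r/2=129/19781: DF=(1 − 129/19781·(0.991000))/(1+129/19781) = 9871/10000 ≈ 0.987100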